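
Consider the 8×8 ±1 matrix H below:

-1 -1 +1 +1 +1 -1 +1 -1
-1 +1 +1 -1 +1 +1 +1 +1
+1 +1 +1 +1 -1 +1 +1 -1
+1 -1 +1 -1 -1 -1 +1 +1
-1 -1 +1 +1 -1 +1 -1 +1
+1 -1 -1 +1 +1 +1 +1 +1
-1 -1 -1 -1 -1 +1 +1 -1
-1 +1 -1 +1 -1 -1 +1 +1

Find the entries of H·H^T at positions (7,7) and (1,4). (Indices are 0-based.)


Row 1 of H: [-1, 1, 1, -1, 1, 1, 1, 1].
Row 4 of H: [-1, -1, 1, 1, -1, 1, -1, 1].
Row 7 of H: [-1, 1, -1, 1, -1, -1, 1, 1].
(H·H^T)[7][7] = Σ_j H[7][j]·H[7][j] = (-1)² + (1)² + (-1)² + (1)² + (-1)² + (-1)² + (1)² + (1)² = 1 + 1 + 1 + 1 + 1 + 1 + 1 + 1 = 8.
(H·H^T)[1][4] = Σ_j H[1][j]·H[4][j] = (-1)·(-1) + (1)·(-1) + (1)·(1) + (-1)·(1) + (1)·(-1) + (1)·(1) + (1)·(-1) + (1)·(1) = 1 + -1 + 1 + -1 + -1 + 1 + -1 + 1 = 0.
So rows 1 and 4 are orthogonal; the diagonal entry equals n = 8.

(7,7) entry = 8; (1,4) entry = 0.


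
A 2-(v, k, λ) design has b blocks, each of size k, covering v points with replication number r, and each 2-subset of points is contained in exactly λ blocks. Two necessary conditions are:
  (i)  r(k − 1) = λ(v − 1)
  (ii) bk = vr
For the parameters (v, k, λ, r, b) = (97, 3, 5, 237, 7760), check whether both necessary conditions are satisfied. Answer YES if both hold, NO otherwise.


Condition (i): r(k − 1) = 237·2 = 474; λ(v − 1) = 5·96 = 480. Match? NO.
Condition (ii): bk = 7760·3 = 23280; vr = 97·237 = 22989. Match? NO.
Both conditions hold? NO.

NO


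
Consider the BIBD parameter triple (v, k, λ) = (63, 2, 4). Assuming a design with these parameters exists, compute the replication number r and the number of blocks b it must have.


Any 2-(v, k, λ) BIBD satisfies two necessary conditions:
  (i)  Each point sits in r blocks, and counting incidences through any fixed point gives r(k − 1) = λ(v − 1), so r = λ(v − 1)/(k − 1).
  (ii) Total incidences bk = vr, so b = vr/k.
Step 1: r = λ(v − 1)/(k − 1) = 4·(63 − 1)/(2 − 1) = 4·62/1 = 248/1 = 248.
Step 2: b = vr/k = 63·248/2 = 15624/2 = 7812.
Check integrality: r = 248 ∈ Z ✓, b = 7812 ∈ Z ✓.
(These identities are necessary conditions: they determine r and b for any design with these parameters, but do not by themselves prove that one exists.)

r = 248, b = 7812.


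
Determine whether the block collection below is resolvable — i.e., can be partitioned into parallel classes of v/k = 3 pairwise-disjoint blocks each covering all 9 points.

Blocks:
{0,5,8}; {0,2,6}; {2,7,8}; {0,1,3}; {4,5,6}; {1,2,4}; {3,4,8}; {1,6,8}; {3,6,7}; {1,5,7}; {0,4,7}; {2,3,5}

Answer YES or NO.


v = 9, block size k = 3, number of blocks = 12.
For resolvability, blocks must partition into parallel classes of size v/k = 3.
Total blocks must therefore be a multiple of 3: 12 = 3·4 + 0 ⇒ divisible ✓.
Greedy packing gives 4 candidate class(es). Each should be a full parallel class (size 3, covers all 9 points).
  Class 1 (3 blocks): {0,5,8}; {1,2,4}; {3,6,7}. Points covered: [0, 1, 2, 3, 4, 5, 6, 7, 8].
  Class 2 (3 blocks): {0,2,6}; {3,4,8}; {1,5,7}. Points covered: [0, 1, 2, 3, 4, 5, 6, 7, 8].
  Class 3 (3 blocks): {2,7,8}; {0,1,3}; {4,5,6}. Points covered: [0, 1, 2, 3, 4, 5, 6, 7, 8].
  Class 4 (3 blocks): {1,6,8}; {0,4,7}; {2,3,5}. Points covered: [0, 1, 2, 3, 4, 5, 6, 7, 8].
All classes full (size 3)? YES. All classes cover every point? YES.
Resolvable? YES.

YES


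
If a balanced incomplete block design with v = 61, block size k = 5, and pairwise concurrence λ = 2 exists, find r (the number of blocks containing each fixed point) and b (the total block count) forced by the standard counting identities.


Any 2-(v, k, λ) BIBD satisfies two necessary conditions:
  (i)  Each point sits in r blocks, and counting incidences through any fixed point gives r(k − 1) = λ(v − 1), so r = λ(v − 1)/(k − 1).
  (ii) Total incidences bk = vr, so b = vr/k.
Step 1: r = λ(v − 1)/(k − 1) = 2·(61 − 1)/(5 − 1) = 2·60/4 = 120/4 = 30.
Step 2: b = vr/k = 61·30/5 = 1830/5 = 366.
Check integrality: r = 30 ∈ Z ✓, b = 366 ∈ Z ✓.
(These identities are necessary conditions: they determine r and b for any design with these parameters, but do not by themselves prove that one exists.)

r = 30, b = 366.


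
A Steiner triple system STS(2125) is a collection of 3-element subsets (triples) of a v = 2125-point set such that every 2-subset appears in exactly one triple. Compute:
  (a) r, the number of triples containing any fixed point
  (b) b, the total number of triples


An STS(v) is a 2-(v, 3, 1) BIBD: block size k = 3, λ = 1.
Replication: r(k − 1) = λ(v − 1) ⇒ r·2 = 2125 − 1 = 2124 ⇒ r = 1062.
Block count: bk = vr ⇒ b·3 = 2125·1062 = 2256750 ⇒ b = 752250.

r = 1062, b = 752250.


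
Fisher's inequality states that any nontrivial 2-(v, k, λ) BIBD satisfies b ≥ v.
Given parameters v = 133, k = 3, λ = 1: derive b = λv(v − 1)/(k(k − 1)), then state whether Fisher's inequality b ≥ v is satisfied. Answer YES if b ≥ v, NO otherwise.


b = λv(v − 1)/(k(k − 1)) = 1·133·132/(3·2) = 17556/6 = 2926.
Compare with v = 133: b ≥ v, so Fisher's inequality holds.

YES


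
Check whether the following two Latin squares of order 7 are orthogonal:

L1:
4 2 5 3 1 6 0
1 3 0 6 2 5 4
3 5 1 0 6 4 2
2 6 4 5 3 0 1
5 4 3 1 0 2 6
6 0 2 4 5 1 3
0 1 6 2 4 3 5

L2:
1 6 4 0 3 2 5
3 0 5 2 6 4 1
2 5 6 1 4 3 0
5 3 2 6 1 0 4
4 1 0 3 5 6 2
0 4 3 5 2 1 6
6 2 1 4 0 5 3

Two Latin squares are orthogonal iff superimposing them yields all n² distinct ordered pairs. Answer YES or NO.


Form the n² = 49 superimposed pairs (L1[i][j], L2[i][j]), row by row (rows and columns indexed from 0):
row 0: (4,1) (2,6) (5,4) (3,0) (1,3) (6,2) (0,5)
row 1: (1,3) (3,0) (0,5) (6,2) (2,6) (5,4) (4,1)
row 2: (3,2) (5,5) (1,6) (0,1) (6,4) (4,3) (2,0)
row 3: (2,5) (6,3) (4,2) (5,6) (3,1) (0,0) (1,4)
row 4: (5,4) (4,1) (3,0) (1,3) (0,5) (2,6) (6,2)
row 5: (6,0) (0,4) (2,3) (4,5) (5,2) (1,1) (3,6)
row 6: (0,6) (1,2) (6,1) (2,4) (4,0) (3,5) (5,3)
Orthogonality requires all 49 pairs distinct.
But the pair (1,3) repeats: cell (0,4) has L1 = 1, L2 = 3, and cell (1,0) has L1 = 1, L2 = 3.
A repeated pair means some other pair never occurs (only 35 distinct pairs out of 49), so the squares are not orthogonal.
Conclusion: NO.

NO


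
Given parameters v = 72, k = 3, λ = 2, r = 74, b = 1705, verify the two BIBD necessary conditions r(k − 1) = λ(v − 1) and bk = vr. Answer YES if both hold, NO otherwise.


Condition (i): r(k − 1) = 74·2 = 148; λ(v − 1) = 2·71 = 142. Match? NO.
Condition (ii): bk = 1705·3 = 5115; vr = 72·74 = 5328. Match? NO.
Both conditions hold? NO.

NO


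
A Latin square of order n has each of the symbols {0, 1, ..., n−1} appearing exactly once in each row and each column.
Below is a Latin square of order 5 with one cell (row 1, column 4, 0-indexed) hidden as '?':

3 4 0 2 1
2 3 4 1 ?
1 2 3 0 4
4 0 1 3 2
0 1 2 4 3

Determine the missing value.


Row 1 contains symbols [1, 2, 3, 4] — missing [0].
Column 4 contains symbols [1, 2, 3, 4] — missing [0].
The missing symbol must appear in both missing sets; intersection = [0].
Therefore the hidden value is 0.

Missing value = 0.


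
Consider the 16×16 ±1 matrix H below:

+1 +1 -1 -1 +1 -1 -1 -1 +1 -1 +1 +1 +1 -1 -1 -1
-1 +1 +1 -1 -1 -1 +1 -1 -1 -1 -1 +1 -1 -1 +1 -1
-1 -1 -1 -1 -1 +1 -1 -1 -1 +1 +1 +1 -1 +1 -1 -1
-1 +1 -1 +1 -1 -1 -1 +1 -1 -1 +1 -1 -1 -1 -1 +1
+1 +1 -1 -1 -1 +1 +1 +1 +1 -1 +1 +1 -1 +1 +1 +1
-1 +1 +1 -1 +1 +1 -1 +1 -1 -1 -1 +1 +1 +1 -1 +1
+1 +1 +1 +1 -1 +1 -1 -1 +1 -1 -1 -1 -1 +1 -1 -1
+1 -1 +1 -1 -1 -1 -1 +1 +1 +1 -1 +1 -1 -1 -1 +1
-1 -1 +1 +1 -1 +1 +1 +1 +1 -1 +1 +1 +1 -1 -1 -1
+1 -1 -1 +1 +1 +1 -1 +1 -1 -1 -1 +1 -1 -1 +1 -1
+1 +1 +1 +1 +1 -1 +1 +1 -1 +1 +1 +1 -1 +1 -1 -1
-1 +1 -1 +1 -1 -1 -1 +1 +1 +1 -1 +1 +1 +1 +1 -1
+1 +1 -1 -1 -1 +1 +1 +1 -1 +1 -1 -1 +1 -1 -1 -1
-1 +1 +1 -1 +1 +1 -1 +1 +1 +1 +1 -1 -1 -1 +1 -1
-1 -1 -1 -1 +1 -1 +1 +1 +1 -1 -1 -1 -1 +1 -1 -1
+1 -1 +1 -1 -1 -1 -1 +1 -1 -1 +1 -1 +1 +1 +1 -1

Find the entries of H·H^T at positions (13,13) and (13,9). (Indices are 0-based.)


Row 9 of H: [1, -1, -1, 1, 1, 1, -1, 1, -1, -1, -1, 1, -1, -1, 1, -1].
Row 13 of H: [-1, 1, 1, -1, 1, 1, -1, 1, 1, 1, 1, -1, -1, -1, 1, -1].
(H·H^T)[13][13] = Σ_j H[13][j]·H[13][j] = (-1)² + (1)² + (1)² + (-1)² + (1)² + (1)² + (-1)² + (1)² + (1)² + (1)² + (1)² + (-1)² + (-1)² + (-1)² + (1)² + (-1)² = 1 + 1 + 1 + 1 + 1 + 1 + 1 + 1 + 1 + 1 + 1 + 1 + 1 + 1 + 1 + 1 = 16.
(H·H^T)[13][9] = Σ_j H[13][j]·H[9][j] = (-1)·(1) + (1)·(-1) + (1)·(-1) + (-1)·(1) + (1)·(1) + (1)·(1) + (-1)·(-1) + (1)·(1) + (1)·(-1) + (1)·(-1) + (1)·(-1) + (-1)·(1) + (-1)·(-1) + (-1)·(-1) + (1)·(1) + (-1)·(-1) = -1 + -1 + -1 + -1 + 1 + 1 + 1 + 1 + -1 + -1 + -1 + -1 + 1 + 1 + 1 + 1 = 0.
So rows 13 and 9 are orthogonal; the diagonal entry equals n = 16.

(13,13) entry = 16; (13,9) entry = 0.


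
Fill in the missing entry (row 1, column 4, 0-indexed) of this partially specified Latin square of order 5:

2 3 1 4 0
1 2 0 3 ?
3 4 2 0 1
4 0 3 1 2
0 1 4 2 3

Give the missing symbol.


Row 1 contains symbols [0, 1, 2, 3] — missing [4].
Column 4 contains symbols [0, 1, 2, 3] — missing [4].
The missing symbol must appear in both missing sets; intersection = [4].
Therefore the hidden value is 4.

Missing value = 4.


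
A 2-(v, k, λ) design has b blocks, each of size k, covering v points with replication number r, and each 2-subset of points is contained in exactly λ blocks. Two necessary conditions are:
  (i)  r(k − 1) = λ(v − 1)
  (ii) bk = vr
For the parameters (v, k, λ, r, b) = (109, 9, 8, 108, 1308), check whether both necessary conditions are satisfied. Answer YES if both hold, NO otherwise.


Condition (i): r(k − 1) = 108·8 = 864; λ(v − 1) = 8·108 = 864. Match? YES.
Condition (ii): bk = 1308·9 = 11772; vr = 109·108 = 11772. Match? YES.
Both conditions hold? YES.

YES


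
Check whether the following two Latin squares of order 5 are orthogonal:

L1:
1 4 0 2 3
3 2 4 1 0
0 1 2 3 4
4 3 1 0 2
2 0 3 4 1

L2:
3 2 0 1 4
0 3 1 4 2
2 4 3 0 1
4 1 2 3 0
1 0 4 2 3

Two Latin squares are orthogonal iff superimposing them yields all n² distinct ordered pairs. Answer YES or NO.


Form the n² = 25 superimposed pairs (L1[i][j], L2[i][j]), row by row (rows and columns indexed from 0):
row 0: (1,3) (4,2) (0,0) (2,1) (3,4)
row 1: (3,0) (2,3) (4,1) (1,4) (0,2)
row 2: (0,2) (1,4) (2,3) (3,0) (4,1)
row 3: (4,4) (3,1) (1,2) (0,3) (2,0)
row 4: (2,1) (0,0) (3,4) (4,2) (1,3)
Orthogonality requires all 25 pairs distinct.
But the pair (0,2) repeats: cell (1,4) has L1 = 0, L2 = 2, and cell (2,0) has L1 = 0, L2 = 2.
A repeated pair means some other pair never occurs (only 15 distinct pairs out of 25), so the squares are not orthogonal.
Conclusion: NO.

NO


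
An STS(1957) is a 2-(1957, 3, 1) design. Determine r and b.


An STS(v) is a 2-(v, 3, 1) BIBD: block size k = 3, λ = 1.
Replication: r(k − 1) = λ(v − 1) ⇒ r·2 = 1957 − 1 = 1956 ⇒ r = 978.
Block count: b = v(v − 1)/6 = 1957·1956/6 = 3827892/6 = 637982.
(Check via bk = vr: 637982·3 = 1913946 = 1957·978 = 1913946 ✓.)

r = 978, b = 637982.


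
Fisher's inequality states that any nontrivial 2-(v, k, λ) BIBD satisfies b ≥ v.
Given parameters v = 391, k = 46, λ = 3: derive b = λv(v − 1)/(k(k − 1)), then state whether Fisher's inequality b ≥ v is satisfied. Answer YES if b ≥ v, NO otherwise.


b = λv(v − 1)/(k(k − 1)) = 3·391·390/(46·45) = 457470/2070 = 221.
Compare with v = 391: b < v, so Fisher's inequality fails.

NO


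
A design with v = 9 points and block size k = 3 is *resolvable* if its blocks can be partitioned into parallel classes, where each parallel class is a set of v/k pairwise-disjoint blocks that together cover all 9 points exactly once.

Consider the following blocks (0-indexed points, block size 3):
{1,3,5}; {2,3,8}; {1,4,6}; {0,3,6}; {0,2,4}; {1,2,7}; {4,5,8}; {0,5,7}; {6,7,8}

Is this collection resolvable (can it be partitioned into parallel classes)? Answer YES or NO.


v = 9, block size k = 3, number of blocks = 9.
For resolvability, blocks must partition into parallel classes of size v/k = 3.
Total blocks must therefore be a multiple of 3: 9 = 3·3 + 0 ⇒ divisible ✓.
Greedy packing gives 3 candidate class(es). Each should be a full parallel class (size 3, covers all 9 points).
  Class 1 (3 blocks): {1,3,5}; {0,2,4}; {6,7,8}. Points covered: [0, 1, 2, 3, 4, 5, 6, 7, 8].
  Class 2 (3 blocks): {2,3,8}; {1,4,6}; {0,5,7}. Points covered: [0, 1, 2, 3, 4, 5, 6, 7, 8].
  Class 3 (3 blocks): {0,3,6}; {1,2,7}; {4,5,8}. Points covered: [0, 1, 2, 3, 4, 5, 6, 7, 8].
All classes full (size 3)? YES. All classes cover every point? YES.
Resolvable? YES.

YES


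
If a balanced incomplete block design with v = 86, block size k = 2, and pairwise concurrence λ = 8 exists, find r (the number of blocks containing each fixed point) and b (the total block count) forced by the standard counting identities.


Any 2-(v, k, λ) BIBD satisfies two necessary conditions:
  (i)  Each point sits in r blocks, and counting incidences through any fixed point gives r(k − 1) = λ(v − 1), so r = λ(v − 1)/(k − 1).
  (ii) Total incidences bk = vr, so b = vr/k.
Step 1: r = λ(v − 1)/(k − 1) = 8·(86 − 1)/(2 − 1) = 8·85/1 = 680/1 = 680.
Step 2: b = vr/k = 86·680/2 = 58480/2 = 29240.
Check integrality: r = 680 ∈ Z ✓, b = 29240 ∈ Z ✓.
(These identities are necessary conditions: they determine r and b for any design with these parameters, but do not by themselves prove that one exists.)

r = 680, b = 29240.


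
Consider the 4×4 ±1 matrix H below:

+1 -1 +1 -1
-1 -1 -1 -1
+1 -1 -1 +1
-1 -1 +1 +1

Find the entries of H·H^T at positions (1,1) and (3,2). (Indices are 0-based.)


Row 1 of H: [-1, -1, -1, -1].
Row 2 of H: [1, -1, -1, 1].
Row 3 of H: [-1, -1, 1, 1].
(H·H^T)[1][1] = Σ_j H[1][j]·H[1][j] = (-1)² + (-1)² + (-1)² + (-1)² = 1 + 1 + 1 + 1 = 4.
(H·H^T)[3][2] = Σ_j H[3][j]·H[2][j] = (-1)·(1) + (-1)·(-1) + (1)·(-1) + (1)·(1) = -1 + 1 + -1 + 1 = 0.
So rows 3 and 2 are orthogonal; the diagonal entry equals n = 4.

(1,1) entry = 4; (3,2) entry = 0.


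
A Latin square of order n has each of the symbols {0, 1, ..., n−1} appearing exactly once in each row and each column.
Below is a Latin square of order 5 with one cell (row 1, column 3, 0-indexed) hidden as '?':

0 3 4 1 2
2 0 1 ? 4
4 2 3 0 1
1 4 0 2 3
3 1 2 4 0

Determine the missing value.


Row 1 contains symbols [0, 1, 2, 4] — missing [3].
Column 3 contains symbols [0, 1, 2, 4] — missing [3].
The missing symbol must appear in both missing sets; intersection = [3].
Therefore the hidden value is 3.

Missing value = 3.


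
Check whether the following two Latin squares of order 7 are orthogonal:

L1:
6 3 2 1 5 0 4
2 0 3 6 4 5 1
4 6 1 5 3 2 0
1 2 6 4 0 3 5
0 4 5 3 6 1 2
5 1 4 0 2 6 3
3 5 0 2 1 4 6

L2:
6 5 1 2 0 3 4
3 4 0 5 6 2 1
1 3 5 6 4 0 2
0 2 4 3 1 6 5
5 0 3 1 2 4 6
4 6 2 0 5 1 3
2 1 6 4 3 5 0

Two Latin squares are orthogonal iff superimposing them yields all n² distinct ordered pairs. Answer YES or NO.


Form the n² = 49 superimposed pairs (L1[i][j], L2[i][j]), row by row (rows and columns indexed from 0):
row 0: (6,6) (3,5) (2,1) (1,2) (5,0) (0,3) (4,4)
row 1: (2,3) (0,4) (3,0) (6,5) (4,6) (5,2) (1,1)
row 2: (4,1) (6,3) (1,5) (5,6) (3,4) (2,0) (0,2)
row 3: (1,0) (2,2) (6,4) (4,3) (0,1) (3,6) (5,5)
row 4: (0,5) (4,0) (5,3) (3,1) (6,2) (1,4) (2,6)
row 5: (5,4) (1,6) (4,2) (0,0) (2,5) (6,1) (3,3)
row 6: (3,2) (5,1) (0,6) (2,4) (1,3) (4,5) (6,0)
Orthogonality requires all 49 pairs distinct.
Check by first coordinate: for each symbol s of L1, list the L2 entries in the n cells where L1 = s; they must all differ.
  L1 = 0: L2 entries (in reading order) 3, 4, 2, 1, 5, 0, 6 — all 7 distinct ✓
  L1 = 1: L2 entries (in reading order) 2, 1, 5, 0, 4, 6, 3 — all 7 distinct ✓
  L1 = 2: L2 entries (in reading order) 1, 3, 0, 2, 6, 5, 4 — all 7 distinct ✓
  L1 = 3: L2 entries (in reading order) 5, 0, 4, 6, 1, 3, 2 — all 7 distinct ✓
  L1 = 4: L2 entries (in reading order) 4, 6, 1, 3, 0, 2, 5 — all 7 distinct ✓
  L1 = 5: L2 entries (in reading order) 0, 2, 6, 5, 3, 4, 1 — all 7 distinct ✓
  L1 = 6: L2 entries (in reading order) 6, 5, 3, 4, 2, 1, 0 — all 7 distinct ✓
Every symbol of L1 meets every symbol of L2 exactly once, so all 49 pairs are distinct (49 of 49).
Conclusion: YES.

YES


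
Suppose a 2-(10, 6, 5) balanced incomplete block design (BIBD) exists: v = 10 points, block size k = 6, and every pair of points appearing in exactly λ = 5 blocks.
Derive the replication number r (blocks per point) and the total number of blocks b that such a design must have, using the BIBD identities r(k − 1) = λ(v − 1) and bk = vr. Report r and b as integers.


Any 2-(v, k, λ) BIBD satisfies two necessary conditions:
  (i)  Each point sits in r blocks, and counting incidences through any fixed point gives r(k − 1) = λ(v − 1), so r = λ(v − 1)/(k − 1).
  (ii) Total incidences bk = vr, so b = vr/k.
Step 1: r = λ(v − 1)/(k − 1) = 5·(10 − 1)/(6 − 1) = 5·9/5 = 45/5 = 9.
Step 2: b = vr/k = 10·9/6 = 90/6 = 15.
Check integrality: r = 9 ∈ Z ✓, b = 15 ∈ Z ✓.
(These identities are necessary conditions: they determine r and b for any design with these parameters, but do not by themselves prove that one exists.)

r = 9, b = 15.


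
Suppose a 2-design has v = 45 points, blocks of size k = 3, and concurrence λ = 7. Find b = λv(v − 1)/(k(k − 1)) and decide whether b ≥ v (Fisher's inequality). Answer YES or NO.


b = λv(v − 1)/(k(k − 1)) = 7·45·44/(3·2) = 13860/6 = 2310.
Compare with v = 45: b ≥ v, so Fisher's inequality holds.

YES


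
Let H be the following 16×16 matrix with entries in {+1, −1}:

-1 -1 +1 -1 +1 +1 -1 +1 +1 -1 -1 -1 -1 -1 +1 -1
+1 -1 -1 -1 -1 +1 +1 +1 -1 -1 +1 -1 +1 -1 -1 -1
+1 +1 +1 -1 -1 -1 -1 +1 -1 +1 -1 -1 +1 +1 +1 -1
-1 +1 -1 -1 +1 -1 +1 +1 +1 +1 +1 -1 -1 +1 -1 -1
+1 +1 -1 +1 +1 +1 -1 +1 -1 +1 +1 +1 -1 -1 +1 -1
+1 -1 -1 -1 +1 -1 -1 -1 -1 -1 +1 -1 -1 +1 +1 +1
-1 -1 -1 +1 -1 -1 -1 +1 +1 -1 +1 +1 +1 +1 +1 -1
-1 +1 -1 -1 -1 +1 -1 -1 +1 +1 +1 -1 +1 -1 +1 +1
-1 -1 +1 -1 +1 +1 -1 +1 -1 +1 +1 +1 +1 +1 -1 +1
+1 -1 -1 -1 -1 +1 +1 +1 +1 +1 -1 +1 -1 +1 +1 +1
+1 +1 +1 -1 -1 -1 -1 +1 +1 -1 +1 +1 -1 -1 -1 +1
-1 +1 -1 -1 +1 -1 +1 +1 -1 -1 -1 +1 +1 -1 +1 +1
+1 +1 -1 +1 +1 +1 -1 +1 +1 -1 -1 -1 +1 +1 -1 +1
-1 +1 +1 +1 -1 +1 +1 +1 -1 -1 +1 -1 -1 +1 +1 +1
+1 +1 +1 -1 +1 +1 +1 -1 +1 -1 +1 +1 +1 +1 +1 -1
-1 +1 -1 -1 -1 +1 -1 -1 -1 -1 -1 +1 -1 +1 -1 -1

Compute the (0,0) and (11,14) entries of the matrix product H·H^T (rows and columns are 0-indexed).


Row 0 of H: [-1, -1, 1, -1, 1, 1, -1, 1, 1, -1, -1, -1, -1, -1, 1, -1].
Row 11 of H: [-1, 1, -1, -1, 1, -1, 1, 1, -1, -1, -1, 1, 1, -1, 1, 1].
Row 14 of H: [1, 1, 1, -1, 1, 1, 1, -1, 1, -1, 1, 1, 1, 1, 1, -1].
(H·H^T)[0][0] = Σ_j H[0][j]·H[0][j] = (-1)² + (-1)² + (1)² + (-1)² + (1)² + (1)² + (-1)² + (1)² + (1)² + (-1)² + (-1)² + (-1)² + (-1)² + (-1)² + (1)² + (-1)² = 1 + 1 + 1 + 1 + 1 + 1 + 1 + 1 + 1 + 1 + 1 + 1 + 1 + 1 + 1 + 1 = 16.
(H·H^T)[11][14] = Σ_j H[11][j]·H[14][j] = (-1)·(1) + (1)·(1) + (-1)·(1) + (-1)·(-1) + (1)·(1) + (-1)·(1) + (1)·(1) + (1)·(-1) + (-1)·(1) + (-1)·(-1) + (-1)·(1) + (1)·(1) + (1)·(1) + (-1)·(1) + (1)·(1) + (1)·(-1) = -1 + 1 + -1 + 1 + 1 + -1 + 1 + -1 + -1 + 1 + -1 + 1 + 1 + -1 + 1 + -1 = 0.
So rows 11 and 14 are orthogonal; the diagonal entry equals n = 16.

(0,0) entry = 16; (11,14) entry = 0.


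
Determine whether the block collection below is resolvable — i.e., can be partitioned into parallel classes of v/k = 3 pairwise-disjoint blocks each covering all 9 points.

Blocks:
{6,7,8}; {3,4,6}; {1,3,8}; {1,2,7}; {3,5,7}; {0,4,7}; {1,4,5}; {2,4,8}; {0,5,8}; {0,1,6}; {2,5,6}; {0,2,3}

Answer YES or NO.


v = 9, block size k = 3, number of blocks = 12.
For resolvability, blocks must partition into parallel classes of size v/k = 3.
Total blocks must therefore be a multiple of 3: 12 = 3·4 + 0 ⇒ divisible ✓.
Greedy packing gives 4 candidate class(es). Each should be a full parallel class (size 3, covers all 9 points).
  Class 1 (3 blocks): {6,7,8}; {1,4,5}; {0,2,3}. Points covered: [0, 1, 2, 3, 4, 5, 6, 7, 8].
  Class 2 (3 blocks): {3,4,6}; {1,2,7}; {0,5,8}. Points covered: [0, 1, 2, 3, 4, 5, 6, 7, 8].
  Class 3 (3 blocks): {1,3,8}; {0,4,7}; {2,5,6}. Points covered: [0, 1, 2, 3, 4, 5, 6, 7, 8].
  Class 4 (3 blocks): {3,5,7}; {2,4,8}; {0,1,6}. Points covered: [0, 1, 2, 3, 4, 5, 6, 7, 8].
All classes full (size 3)? YES. All classes cover every point? YES.
Resolvable? YES.

YES


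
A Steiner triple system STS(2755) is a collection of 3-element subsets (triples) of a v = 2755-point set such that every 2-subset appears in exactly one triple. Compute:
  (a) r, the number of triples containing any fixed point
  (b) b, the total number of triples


An STS(v) is a 2-(v, 3, 1) BIBD: block size k = 3, λ = 1.
Replication: r(k − 1) = λ(v − 1) ⇒ r·2 = 2755 − 1 = 2754 ⇒ r = 1377.
Block count: b = v(v − 1)/6 = 2755·2754/6 = 7587270/6 = 1264545.

r = 1377, b = 1264545.


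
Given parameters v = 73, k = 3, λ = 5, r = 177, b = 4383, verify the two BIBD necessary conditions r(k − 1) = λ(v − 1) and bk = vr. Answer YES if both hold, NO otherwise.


Condition (i): r(k − 1) = 177·2 = 354; λ(v − 1) = 5·72 = 360. Match? NO.
Condition (ii): bk = 4383·3 = 13149; vr = 73·177 = 12921. Match? NO.
Both conditions hold? NO.

NO


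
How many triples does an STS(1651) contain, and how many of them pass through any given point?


An STS(v) is a 2-(v, 3, 1) BIBD: block size k = 3, λ = 1.
Replication: r(k − 1) = λ(v − 1) ⇒ r·2 = 1651 − 1 = 1650 ⇒ r = 825.
Block count: bk = vr ⇒ b·3 = 1651·825 = 1362075 ⇒ b = 454025.

r = 825, b = 454025.


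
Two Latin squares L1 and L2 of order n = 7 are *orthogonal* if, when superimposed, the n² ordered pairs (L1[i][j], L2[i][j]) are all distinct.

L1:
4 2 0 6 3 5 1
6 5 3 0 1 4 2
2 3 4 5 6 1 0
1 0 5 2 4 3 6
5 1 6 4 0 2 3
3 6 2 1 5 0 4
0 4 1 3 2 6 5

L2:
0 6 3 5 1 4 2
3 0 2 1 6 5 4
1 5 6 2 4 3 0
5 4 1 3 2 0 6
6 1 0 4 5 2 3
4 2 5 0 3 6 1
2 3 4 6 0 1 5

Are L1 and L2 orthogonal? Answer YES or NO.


Form the n² = 49 superimposed pairs (L1[i][j], L2[i][j]), row by row (rows and columns indexed from 0):
row 0: (4,0) (2,6) (0,3) (6,5) (3,1) (5,4) (1,2)
row 1: (6,3) (5,0) (3,2) (0,1) (1,6) (4,5) (2,4)
row 2: (2,1) (3,5) (4,6) (5,2) (6,4) (1,3) (0,0)
row 3: (1,5) (0,4) (5,1) (2,3) (4,2) (3,0) (6,6)
row 4: (5,6) (1,1) (6,0) (4,4) (0,5) (2,2) (3,3)
row 5: (3,4) (6,2) (2,5) (1,0) (5,3) (0,6) (4,1)
row 6: (0,2) (4,3) (1,4) (3,6) (2,0) (6,1) (5,5)
Orthogonality requires all 49 pairs distinct.
Check by first coordinate: for each symbol s of L1, list the L2 entries in the n cells where L1 = s; they must all differ.
  L1 = 0: L2 entries (in reading order) 3, 1, 0, 4, 5, 6, 2 — all 7 distinct ✓
  L1 = 1: L2 entries (in reading order) 2, 6, 3, 5, 1, 0, 4 — all 7 distinct ✓
  L1 = 2: L2 entries (in reading order) 6, 4, 1, 3, 2, 5, 0 — all 7 distinct ✓
  L1 = 3: L2 entries (in reading order) 1, 2, 5, 0, 3, 4, 6 — all 7 distinct ✓
  L1 = 4: L2 entries (in reading order) 0, 5, 6, 2, 4, 1, 3 — all 7 distinct ✓
  L1 = 5: L2 entries (in reading order) 4, 0, 2, 1, 6, 3, 5 — all 7 distinct ✓
  L1 = 6: L2 entries (in reading order) 5, 3, 4, 6, 0, 2, 1 — all 7 distinct ✓
Every symbol of L1 meets every symbol of L2 exactly once, so all 49 pairs are distinct (49 of 49).
Conclusion: YES.

YES


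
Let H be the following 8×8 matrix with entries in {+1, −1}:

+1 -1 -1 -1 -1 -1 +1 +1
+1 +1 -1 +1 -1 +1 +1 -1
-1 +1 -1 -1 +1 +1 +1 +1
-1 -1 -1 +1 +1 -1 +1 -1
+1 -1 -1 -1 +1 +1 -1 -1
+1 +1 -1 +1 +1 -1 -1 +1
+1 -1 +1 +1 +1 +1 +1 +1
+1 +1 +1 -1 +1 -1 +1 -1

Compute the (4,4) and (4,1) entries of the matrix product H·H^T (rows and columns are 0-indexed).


Row 1 of H: [1, 1, -1, 1, -1, 1, 1, -1].
Row 4 of H: [1, -1, -1, -1, 1, 1, -1, -1].
(H·H^T)[4][4] = Σ_j H[4][j]·H[4][j] = (1)² + (-1)² + (-1)² + (-1)² + (1)² + (1)² + (-1)² + (-1)² = 1 + 1 + 1 + 1 + 1 + 1 + 1 + 1 = 8.
(H·H^T)[4][1] = Σ_j H[4][j]·H[1][j] = (1)·(1) + (-1)·(1) + (-1)·(-1) + (-1)·(1) + (1)·(-1) + (1)·(1) + (-1)·(1) + (-1)·(-1) = 1 + -1 + 1 + -1 + -1 + 1 + -1 + 1 = 0.
So rows 4 and 1 are orthogonal; the diagonal entry equals n = 8.

(4,4) entry = 8; (4,1) entry = 0.


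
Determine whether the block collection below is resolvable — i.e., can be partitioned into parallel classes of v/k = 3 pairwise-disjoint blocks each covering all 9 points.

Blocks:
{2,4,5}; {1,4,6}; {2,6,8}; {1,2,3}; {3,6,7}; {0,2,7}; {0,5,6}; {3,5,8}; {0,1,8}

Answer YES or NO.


v = 9, block size k = 3, number of blocks = 9.
For resolvability, blocks must partition into parallel classes of size v/k = 3.
Total blocks must therefore be a multiple of 3: 9 = 3·3 + 0 ⇒ divisible ✓.
Consider block {2,6,8}. It intersects every other block in the collection, so no parallel class of size 3 can contain it.
Since every block must belong to some parallel class in a resolution, the collection cannot be partitioned into parallel classes.
Resolvable? NO.

NO


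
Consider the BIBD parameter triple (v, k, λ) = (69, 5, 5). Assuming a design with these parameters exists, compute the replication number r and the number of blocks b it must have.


Any 2-(v, k, λ) BIBD satisfies two necessary conditions:
  (i)  Each point sits in r blocks, and counting incidences through any fixed point gives r(k − 1) = λ(v − 1), so r = λ(v − 1)/(k − 1).
  (ii) Total incidences bk = vr, so b = vr/k.
Step 1: r = λ(v − 1)/(k − 1) = 5·(69 − 1)/(5 − 1) = 5·68/4 = 340/4 = 85.
Step 2: b = vr/k = 69·85/5 = 5865/5 = 1173.
Check integrality: r = 85 ∈ Z ✓, b = 1173 ∈ Z ✓.
(These identities are necessary conditions: they determine r and b for any design with these parameters, but do not by themselves prove that one exists.)

r = 85, b = 1173.


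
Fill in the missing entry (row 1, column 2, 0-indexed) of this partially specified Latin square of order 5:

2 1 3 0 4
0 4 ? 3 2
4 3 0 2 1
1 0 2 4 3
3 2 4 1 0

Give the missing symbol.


Row 1 contains symbols [0, 2, 3, 4] — missing [1].
Column 2 contains symbols [0, 2, 3, 4] — missing [1].
The missing symbol must appear in both missing sets; intersection = [1].
Therefore the hidden value is 1.

Missing value = 1.


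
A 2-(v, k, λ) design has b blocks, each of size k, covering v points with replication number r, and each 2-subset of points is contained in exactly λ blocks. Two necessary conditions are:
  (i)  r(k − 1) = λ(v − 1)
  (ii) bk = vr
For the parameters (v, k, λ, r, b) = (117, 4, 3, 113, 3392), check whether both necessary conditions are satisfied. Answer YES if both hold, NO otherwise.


Condition (i): r(k − 1) = 113·3 = 339; λ(v − 1) = 3·116 = 348. Match? NO.
Condition (ii): bk = 3392·4 = 13568; vr = 117·113 = 13221. Match? NO.
Both conditions hold? NO.

NO


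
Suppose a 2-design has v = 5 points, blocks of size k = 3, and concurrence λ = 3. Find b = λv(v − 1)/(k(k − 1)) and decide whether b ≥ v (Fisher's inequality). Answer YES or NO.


r = λ(v − 1)/(k − 1) = 3·4/2 = 6.
b = vr/k = 5·6/3 = 10.
Fisher's inequality: b ≥ v ⇔ 10 ≥ 5? YES.

YES


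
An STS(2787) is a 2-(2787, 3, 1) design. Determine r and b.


An STS(v) is a 2-(v, 3, 1) BIBD: block size k = 3, λ = 1.
Replication: r(k − 1) = λ(v − 1) ⇒ r·2 = 2787 − 1 = 2786 ⇒ r = 1393.
Block count: bk = vr ⇒ b·3 = 2787·1393 = 3882291 ⇒ b = 1294097.
(Check via b = v(v − 1)/6 = 2787·2786/6 = 7764582/6 = 1294097.)

r = 1393, b = 1294097.


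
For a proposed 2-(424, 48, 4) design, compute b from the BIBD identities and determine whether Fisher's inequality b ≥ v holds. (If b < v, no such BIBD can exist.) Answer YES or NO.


r = λ(v − 1)/(k − 1) = 4·423/47 = 36.
b = vr/k = 424·36/48 = 318.
Fisher's inequality: b ≥ v ⇔ 318 ≥ 424? NO.

NO


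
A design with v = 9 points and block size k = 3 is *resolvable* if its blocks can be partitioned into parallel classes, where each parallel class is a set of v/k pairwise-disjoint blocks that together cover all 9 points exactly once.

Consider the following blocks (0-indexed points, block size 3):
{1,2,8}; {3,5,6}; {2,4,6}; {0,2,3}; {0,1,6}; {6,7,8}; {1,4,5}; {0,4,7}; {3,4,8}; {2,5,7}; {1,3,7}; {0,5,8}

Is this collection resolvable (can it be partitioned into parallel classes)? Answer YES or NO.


v = 9, block size k = 3, number of blocks = 12.
For resolvability, blocks must partition into parallel classes of size v/k = 3.
Total blocks must therefore be a multiple of 3: 12 = 3·4 + 0 ⇒ divisible ✓.
Greedy packing gives 4 candidate class(es). Each should be a full parallel class (size 3, covers all 9 points).
  Class 1 (3 blocks): {1,2,8}; {3,5,6}; {0,4,7}. Points covered: [0, 1, 2, 3, 4, 5, 6, 7, 8].
  Class 2 (3 blocks): {2,4,6}; {1,3,7}; {0,5,8}. Points covered: [0, 1, 2, 3, 4, 5, 6, 7, 8].
  Class 3 (3 blocks): {0,2,3}; {6,7,8}; {1,4,5}. Points covered: [0, 1, 2, 3, 4, 5, 6, 7, 8].
  Class 4 (3 blocks): {0,1,6}; {3,4,8}; {2,5,7}. Points covered: [0, 1, 2, 3, 4, 5, 6, 7, 8].
All classes full (size 3)? YES. All classes cover every point? YES.
Resolvable? YES.

YES


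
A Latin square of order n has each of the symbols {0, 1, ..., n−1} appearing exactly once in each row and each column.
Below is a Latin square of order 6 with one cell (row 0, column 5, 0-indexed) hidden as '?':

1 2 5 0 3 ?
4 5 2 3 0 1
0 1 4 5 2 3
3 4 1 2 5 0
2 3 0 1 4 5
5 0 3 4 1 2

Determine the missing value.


Row 0 contains symbols [0, 1, 2, 3, 5] — missing [4].
Column 5 contains symbols [0, 1, 2, 3, 5] — missing [4].
The missing symbol must appear in both missing sets; intersection = [4].
Therefore the hidden value is 4.

Missing value = 4.


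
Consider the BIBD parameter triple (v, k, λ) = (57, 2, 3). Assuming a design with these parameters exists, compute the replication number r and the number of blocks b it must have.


Any 2-(v, k, λ) BIBD satisfies two necessary conditions:
  (i)  Each point sits in r blocks, and counting incidences through any fixed point gives r(k − 1) = λ(v − 1), so r = λ(v − 1)/(k − 1).
  (ii) Total incidences bk = vr, so b = vr/k.
Step 1: r = λ(v − 1)/(k − 1) = 3·(57 − 1)/(2 − 1) = 3·56/1 = 168/1 = 168.
Step 2: b = vr/k = 57·168/2 = 9576/2 = 4788.
Check integrality: r = 168 ∈ Z ✓, b = 4788 ∈ Z ✓.
(These identities are necessary conditions: they determine r and b for any design with these parameters, but do not by themselves prove that one exists.)

r = 168, b = 4788.


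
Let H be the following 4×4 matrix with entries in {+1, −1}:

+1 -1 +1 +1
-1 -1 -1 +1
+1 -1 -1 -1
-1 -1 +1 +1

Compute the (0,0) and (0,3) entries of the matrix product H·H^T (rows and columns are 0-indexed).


Row 0 of H: [1, -1, 1, 1].
Row 3 of H: [-1, -1, 1, 1].
(H·H^T)[0][0] = Σ_j H[0][j]·H[0][j] = (1)² + (-1)² + (1)² + (1)² = 1 + 1 + 1 + 1 = 4.
(H·H^T)[0][3] = Σ_j H[0][j]·H[3][j] = (1)·(-1) + (-1)·(-1) + (1)·(1) + (1)·(1) = -1 + 1 + 1 + 1 = 2.
Rows 0 and 3 are not orthogonal (dot product = 2 ≠ 0), so H is not a Hadamard matrix.

(0,0) entry = 4; (0,3) entry = 2.


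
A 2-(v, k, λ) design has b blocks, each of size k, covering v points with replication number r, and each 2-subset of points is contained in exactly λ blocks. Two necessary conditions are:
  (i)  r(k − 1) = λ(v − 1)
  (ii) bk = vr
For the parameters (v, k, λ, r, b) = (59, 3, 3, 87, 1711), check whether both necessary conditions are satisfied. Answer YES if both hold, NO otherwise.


Condition (i): r(k − 1) = 87·2 = 174; λ(v − 1) = 3·58 = 174. Match? YES.
Condition (ii): bk = 1711·3 = 5133; vr = 59·87 = 5133. Match? YES.
Both conditions hold? YES.

YES


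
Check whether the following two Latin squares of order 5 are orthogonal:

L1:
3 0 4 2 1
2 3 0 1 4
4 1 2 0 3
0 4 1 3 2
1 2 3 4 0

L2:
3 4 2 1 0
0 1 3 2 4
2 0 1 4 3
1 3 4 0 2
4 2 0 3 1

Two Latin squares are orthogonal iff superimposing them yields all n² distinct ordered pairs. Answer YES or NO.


Form the n² = 25 superimposed pairs (L1[i][j], L2[i][j]), row by row (rows and columns indexed from 0):
row 0: (3,3) (0,4) (4,2) (2,1) (1,0)
row 1: (2,0) (3,1) (0,3) (1,2) (4,4)
row 2: (4,2) (1,0) (2,1) (0,4) (3,3)
row 3: (0,1) (4,3) (1,4) (3,0) (2,2)
row 4: (1,4) (2,2) (3,0) (4,3) (0,1)
Orthogonality requires all 25 pairs distinct.
But the pair (4,2) repeats: cell (0,2) has L1 = 4, L2 = 2, and cell (2,0) has L1 = 4, L2 = 2.
A repeated pair means some other pair never occurs (only 15 distinct pairs out of 25), so the squares are not orthogonal.
Conclusion: NO.

NO


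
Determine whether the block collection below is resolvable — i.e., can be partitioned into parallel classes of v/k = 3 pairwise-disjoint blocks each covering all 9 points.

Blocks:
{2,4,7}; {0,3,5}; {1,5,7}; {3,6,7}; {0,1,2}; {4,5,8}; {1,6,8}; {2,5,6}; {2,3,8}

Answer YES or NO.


v = 9, block size k = 3, number of blocks = 9.
For resolvability, blocks must partition into parallel classes of size v/k = 3.
Total blocks must therefore be a multiple of 3: 9 = 3·3 + 0 ⇒ divisible ✓.
Consider block {1,5,7}. The only other block(s) in the collection disjoint from it are {2,3,8} — just 1 block(s). Any parallel class containing {1,5,7} would need 2 other blocks each disjoint from it, so no parallel class of size 3 can contain {1,5,7}.
Since every block must belong to some parallel class in a resolution, the collection cannot be partitioned into parallel classes.
Resolvable? NO.

NO


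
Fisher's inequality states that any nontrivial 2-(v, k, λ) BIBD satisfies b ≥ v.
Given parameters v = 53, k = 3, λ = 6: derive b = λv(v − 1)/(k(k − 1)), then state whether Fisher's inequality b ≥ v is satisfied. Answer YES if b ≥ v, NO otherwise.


b = λv(v − 1)/(k(k − 1)) = 6·53·52/(3·2) = 16536/6 = 2756.
Compare with v = 53: b ≥ v, so Fisher's inequality holds.

YES


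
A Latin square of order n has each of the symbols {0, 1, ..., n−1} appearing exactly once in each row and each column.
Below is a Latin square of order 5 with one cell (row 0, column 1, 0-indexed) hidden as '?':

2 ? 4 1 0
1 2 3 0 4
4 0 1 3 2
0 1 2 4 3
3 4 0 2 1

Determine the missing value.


Row 0 contains symbols [0, 1, 2, 4] — missing [3].
Column 1 contains symbols [0, 1, 2, 4] — missing [3].
The missing symbol must appear in both missing sets; intersection = [3].
Therefore the hidden value is 3.

Missing value = 3.


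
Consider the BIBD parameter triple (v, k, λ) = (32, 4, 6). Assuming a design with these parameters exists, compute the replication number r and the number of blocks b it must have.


Any 2-(v, k, λ) BIBD satisfies two necessary conditions:
  (i)  Each point sits in r blocks, and counting incidences through any fixed point gives r(k − 1) = λ(v − 1), so r = λ(v − 1)/(k − 1).
  (ii) Total incidences bk = vr, so b = vr/k.
Step 1: r = λ(v − 1)/(k − 1) = 6·(32 − 1)/(4 − 1) = 6·31/3 = 186/3 = 62.
Step 2: b = vr/k = 32·62/4 = 1984/4 = 496.
Check integrality: r = 62 ∈ Z ✓, b = 496 ∈ Z ✓.
(These identities are necessary conditions: they determine r and b for any design with these parameters, but do not by themselves prove that one exists.)

r = 62, b = 496.


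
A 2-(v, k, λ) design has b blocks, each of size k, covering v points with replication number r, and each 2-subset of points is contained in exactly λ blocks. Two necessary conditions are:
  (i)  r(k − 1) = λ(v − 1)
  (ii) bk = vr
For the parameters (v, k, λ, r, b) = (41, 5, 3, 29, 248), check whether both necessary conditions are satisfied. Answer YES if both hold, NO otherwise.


Condition (i): r(k − 1) = 29·4 = 116; λ(v − 1) = 3·40 = 120. Match? NO.
Condition (ii): bk = 248·5 = 1240; vr = 41·29 = 1189. Match? NO.
Both conditions hold? NO.

NO


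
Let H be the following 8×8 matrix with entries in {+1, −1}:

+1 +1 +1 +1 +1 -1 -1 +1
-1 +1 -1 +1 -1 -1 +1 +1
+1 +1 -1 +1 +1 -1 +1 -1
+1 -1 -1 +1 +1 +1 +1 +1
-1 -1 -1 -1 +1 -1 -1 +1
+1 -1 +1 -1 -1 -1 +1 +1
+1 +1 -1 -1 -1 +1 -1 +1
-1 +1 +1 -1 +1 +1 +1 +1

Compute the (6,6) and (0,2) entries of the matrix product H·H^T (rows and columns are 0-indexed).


Row 0 of H: [1, 1, 1, 1, 1, -1, -1, 1].
Row 2 of H: [1, 1, -1, 1, 1, -1, 1, -1].
Row 6 of H: [1, 1, -1, -1, -1, 1, -1, 1].
(H·H^T)[6][6] = Σ_j H[6][j]·H[6][j] = (1)² + (1)² + (-1)² + (-1)² + (-1)² + (1)² + (-1)² + (1)² = 1 + 1 + 1 + 1 + 1 + 1 + 1 + 1 = 8.
(H·H^T)[0][2] = Σ_j H[0][j]·H[2][j] = (1)·(1) + (1)·(1) + (1)·(-1) + (1)·(1) + (1)·(1) + (-1)·(-1) + (-1)·(1) + (1)·(-1) = 1 + 1 + -1 + 1 + 1 + 1 + -1 + -1 = 2.
Rows 0 and 2 are not orthogonal (dot product = 2 ≠ 0), so H is not a Hadamard matrix.

(6,6) entry = 8; (0,2) entry = 2.


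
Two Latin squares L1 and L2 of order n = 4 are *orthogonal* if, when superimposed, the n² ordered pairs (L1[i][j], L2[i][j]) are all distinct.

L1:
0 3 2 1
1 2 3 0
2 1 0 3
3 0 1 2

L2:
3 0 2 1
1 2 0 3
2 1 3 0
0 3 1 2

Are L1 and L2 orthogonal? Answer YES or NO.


Form the n² = 16 superimposed pairs (L1[i][j], L2[i][j]), row by row (rows and columns indexed from 0):
row 0: (0,3) (3,0) (2,2) (1,1)
row 1: (1,1) (2,2) (3,0) (0,3)
row 2: (2,2) (1,1) (0,3) (3,0)
row 3: (3,0) (0,3) (1,1) (2,2)
Orthogonality requires all 16 pairs distinct.
But the pair (1,1) repeats: cell (0,3) has L1 = 1, L2 = 1, and cell (1,0) has L1 = 1, L2 = 1.
A repeated pair means some other pair never occurs (only 4 distinct pairs out of 16), so the squares are not orthogonal.
Conclusion: NO.

NO


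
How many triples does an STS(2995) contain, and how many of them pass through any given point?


An STS(v) is a 2-(v, 3, 1) BIBD: block size k = 3, λ = 1.
Replication: r(k − 1) = λ(v − 1) ⇒ r·2 = 2995 − 1 = 2994 ⇒ r = 1497.
Block count: b = v(v − 1)/6 = 2995·2994/6 = 8967030/6 = 1494505.

r = 1497, b = 1494505.


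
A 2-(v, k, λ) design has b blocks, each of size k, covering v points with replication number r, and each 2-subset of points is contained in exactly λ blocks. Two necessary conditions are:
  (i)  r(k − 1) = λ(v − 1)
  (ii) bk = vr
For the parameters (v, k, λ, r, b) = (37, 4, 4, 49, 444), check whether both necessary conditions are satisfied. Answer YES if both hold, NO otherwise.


Condition (i): r(k − 1) = 49·3 = 147; λ(v − 1) = 4·36 = 144. Match? NO.
Condition (ii): bk = 444·4 = 1776; vr = 37·49 = 1813. Match? NO.
Both conditions hold? NO.

NO


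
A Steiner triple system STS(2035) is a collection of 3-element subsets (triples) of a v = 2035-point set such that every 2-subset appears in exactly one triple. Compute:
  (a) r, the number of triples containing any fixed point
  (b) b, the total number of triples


An STS(v) is a 2-(v, 3, 1) BIBD: block size k = 3, λ = 1.
Replication: r(k − 1) = λ(v − 1) ⇒ r·2 = 2035 − 1 = 2034 ⇒ r = 1017.
Block count: bk = vr ⇒ b·3 = 2035·1017 = 2069595 ⇒ b = 689865.

r = 1017, b = 689865.


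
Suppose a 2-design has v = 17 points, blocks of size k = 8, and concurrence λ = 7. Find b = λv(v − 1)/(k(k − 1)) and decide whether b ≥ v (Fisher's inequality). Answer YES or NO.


b = λv(v − 1)/(k(k − 1)) = 7·17·16/(8·7) = 1904/56 = 34.
Compare with v = 17: b ≥ v, so Fisher's inequality holds.

YES


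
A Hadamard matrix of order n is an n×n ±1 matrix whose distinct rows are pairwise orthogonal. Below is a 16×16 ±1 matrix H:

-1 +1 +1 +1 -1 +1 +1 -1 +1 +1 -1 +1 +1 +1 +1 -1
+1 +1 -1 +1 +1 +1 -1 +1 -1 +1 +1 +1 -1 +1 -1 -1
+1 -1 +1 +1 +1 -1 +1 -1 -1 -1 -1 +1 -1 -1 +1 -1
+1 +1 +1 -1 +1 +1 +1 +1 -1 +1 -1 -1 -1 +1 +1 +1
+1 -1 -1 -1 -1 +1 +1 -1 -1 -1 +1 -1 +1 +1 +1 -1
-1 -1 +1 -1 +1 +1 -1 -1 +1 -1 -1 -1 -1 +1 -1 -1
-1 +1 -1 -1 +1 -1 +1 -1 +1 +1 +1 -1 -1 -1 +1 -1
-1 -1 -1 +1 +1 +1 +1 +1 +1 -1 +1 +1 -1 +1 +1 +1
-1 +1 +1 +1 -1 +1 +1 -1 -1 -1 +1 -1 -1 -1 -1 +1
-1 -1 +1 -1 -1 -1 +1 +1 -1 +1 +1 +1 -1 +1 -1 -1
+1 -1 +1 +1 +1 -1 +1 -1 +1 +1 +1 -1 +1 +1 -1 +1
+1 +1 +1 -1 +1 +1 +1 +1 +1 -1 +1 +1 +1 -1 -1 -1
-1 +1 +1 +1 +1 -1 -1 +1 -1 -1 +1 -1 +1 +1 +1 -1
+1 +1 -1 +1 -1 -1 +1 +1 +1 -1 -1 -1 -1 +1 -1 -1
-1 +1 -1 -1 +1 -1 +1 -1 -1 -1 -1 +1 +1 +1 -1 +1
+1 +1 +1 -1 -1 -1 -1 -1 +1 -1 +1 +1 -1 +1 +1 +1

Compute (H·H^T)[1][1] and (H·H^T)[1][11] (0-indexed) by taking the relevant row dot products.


Row 1 of H: [1, 1, -1, 1, 1, 1, -1, 1, -1, 1, 1, 1, -1, 1, -1, -1].
Row 11 of H: [1, 1, 1, -1, 1, 1, 1, 1, 1, -1, 1, 1, 1, -1, -1, -1].
(H·H^T)[1][1] = Σ_j H[1][j]·H[1][j] = (1)² + (1)² + (-1)² + (1)² + (1)² + (1)² + (-1)² + (1)² + (-1)² + (1)² + (1)² + (1)² + (-1)² + (1)² + (-1)² + (-1)² = 1 + 1 + 1 + 1 + 1 + 1 + 1 + 1 + 1 + 1 + 1 + 1 + 1 + 1 + 1 + 1 = 16.
(H·H^T)[1][11] = Σ_j H[1][j]·H[11][j] = (1)·(1) + (1)·(1) + (-1)·(1) + (1)·(-1) + (1)·(1) + (1)·(1) + (-1)·(1) + (1)·(1) + (-1)·(1) + (1)·(-1) + (1)·(1) + (1)·(1) + (-1)·(1) + (1)·(-1) + (-1)·(-1) + (-1)·(-1) = 1 + 1 + -1 + -1 + 1 + 1 + -1 + 1 + -1 + -1 + 1 + 1 + -1 + -1 + 1 + 1 = 2.
Rows 1 and 11 are not orthogonal (dot product = 2 ≠ 0), so H is not a Hadamard matrix.

(1,1) entry = 16; (1,11) entry = 2.
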